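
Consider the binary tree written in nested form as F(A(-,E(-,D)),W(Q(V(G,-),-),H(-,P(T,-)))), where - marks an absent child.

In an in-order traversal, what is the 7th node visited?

Q

In-order visits the left subtree, then the node, then the right subtree.
At F: go left to A.
  At A: no left child.
  Visit A.
  At A: go right to E.
    At E: no left child.
    Visit E.
    At E: go right to D.
      D is a leaf — visit D.
Visit F.
At F: go right to W.
  At W: go left to Q.
    At Q: go left to V.
      At V: go left to G.
        G is a leaf — visit G.
      Visit V.
      At V: no right child.
    Visit Q.
    At Q: no right child.
  Visit W.
  At W: go right to H.
    At H: no left child.
    Visit H.
    At H: go right to P.
      At P: go left to T.
        T is a leaf — visit T.
      Visit P.
      At P: no right child.
Full in-order sequence: A, E, D, F, G, V, Q, W, H, T, P.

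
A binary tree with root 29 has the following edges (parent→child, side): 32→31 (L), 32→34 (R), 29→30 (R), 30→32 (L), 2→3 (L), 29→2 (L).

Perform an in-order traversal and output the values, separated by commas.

3, 2, 29, 31, 32, 34, 30

In-order visits the left subtree, then the node, then the right subtree.
At 29: go left to 2.
  At 2: go left to 3.
    3 is a leaf — visit 3.
  Visit 2.
  At 2: no right child.
Visit 29.
At 29: go right to 30.
  At 30: go left to 32.
    At 32: go left to 31.
      31 is a leaf — visit 31.
    Visit 32.
    At 32: go right to 34.
      34 is a leaf — visit 34.
  Visit 30.
  At 30: no right child.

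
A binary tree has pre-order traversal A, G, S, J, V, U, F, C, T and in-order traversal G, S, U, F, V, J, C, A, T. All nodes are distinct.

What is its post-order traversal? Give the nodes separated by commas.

F, U, V, C, J, S, G, T, A

The first element of pre-order is the root; it splits in-order into left and right subtrees.
Root A: left subtree has 7 nodes {G, S, U, F, V, J, C}, right has 1 {T}.
  Root G: left subtree has 0 nodes { }, right has 6 {S, U, F, V, J, C}.
    Root S: left subtree has 0 nodes { }, right has 5 {U, F, V, J, C}.
      Root J: left subtree has 3 nodes {U, F, V}, right has 1 {C}.
        Root V: left subtree has 2 nodes {U, F}, right has 0 { }.
          Root U: left subtree has 0 nodes { }, right has 1 {F}.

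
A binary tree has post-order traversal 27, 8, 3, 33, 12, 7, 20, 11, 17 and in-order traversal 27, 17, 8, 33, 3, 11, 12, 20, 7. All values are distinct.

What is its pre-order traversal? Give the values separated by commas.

17, 27, 11, 33, 8, 3, 20, 12, 7

The last element of post-order is the root; it splits in-order into left and right subtrees.
Root 17: left subtree has 1 node {27}, right has 7 {8, 33, 3, 11, 12, 20, 7}.
  Root 11: left subtree has 3 nodes {8, 33, 3}, right has 3 {12, 20, 7}.
    Root 33: left subtree has 1 node {8}, right has 1 {3}.
    Root 20: left subtree has 1 node {12}, right has 1 {7}.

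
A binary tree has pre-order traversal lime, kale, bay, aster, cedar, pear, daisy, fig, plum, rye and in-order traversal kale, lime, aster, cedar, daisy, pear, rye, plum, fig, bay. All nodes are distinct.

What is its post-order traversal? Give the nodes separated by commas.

kale, daisy, rye, plum, fig, pear, cedar, aster, bay, lime

The first element of pre-order is the root; it splits in-order into left and right subtrees.
Root lime: left subtree has 1 node {kale}, right has 8 {aster, cedar, daisy, pear, rye, plum, fig, bay}.
  Root bay: left subtree has 7 nodes {aster, cedar, daisy, pear, rye, plum, fig}, right has 0 { }.
    Root aster: left subtree has 0 nodes { }, right has 6 {cedar, daisy, pear, rye, plum, fig}.
      Root cedar: left subtree has 0 nodes { }, right has 5 {daisy, pear, rye, plum, fig}.
        Root pear: left subtree has 1 node {daisy}, right has 3 {rye, plum, fig}.
          Root fig: left subtree has 2 nodes {rye, plum}, right has 0 { }.
            Root plum: left subtree has 1 node {rye}, right has 0 { }.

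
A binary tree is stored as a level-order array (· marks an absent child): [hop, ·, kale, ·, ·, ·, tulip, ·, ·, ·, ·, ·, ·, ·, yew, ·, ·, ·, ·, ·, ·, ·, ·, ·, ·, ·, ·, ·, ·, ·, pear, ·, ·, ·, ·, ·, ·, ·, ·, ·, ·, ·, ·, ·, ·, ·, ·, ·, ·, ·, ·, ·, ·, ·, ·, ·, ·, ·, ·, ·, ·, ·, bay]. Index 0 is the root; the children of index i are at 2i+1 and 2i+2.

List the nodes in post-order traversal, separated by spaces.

bay pear yew tulip kale hop

Post-order visits the left subtree, then the right subtree, then the node.
At hop: no left child.
At hop: go right to kale.
  At kale: no left child.
  At kale: go right to tulip.
    At tulip: no left child.
    At tulip: go right to yew.
      At yew: no left child.
      At yew: go right to pear.
        At pear: no left child.
        At pear: go right to bay.
          bay is a leaf — visit bay.
        Visit pear.
      Visit yew.
    Visit tulip.
  Visit kale.
Visit hop.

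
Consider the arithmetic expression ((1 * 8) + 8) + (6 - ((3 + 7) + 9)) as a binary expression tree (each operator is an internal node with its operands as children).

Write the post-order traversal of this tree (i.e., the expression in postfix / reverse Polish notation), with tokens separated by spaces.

Post-order on an expression tree gives postfix notation: for each operator, emit left operand, right operand, then the operator.

1 8 * 8 + 6 3 7 + 9 + - +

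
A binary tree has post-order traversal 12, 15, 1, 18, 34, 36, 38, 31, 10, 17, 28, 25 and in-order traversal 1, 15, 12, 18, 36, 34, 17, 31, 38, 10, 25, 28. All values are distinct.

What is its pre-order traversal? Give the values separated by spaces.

25 17 36 18 1 15 12 34 10 31 38 28

The last element of post-order is the root; it splits in-order into left and right subtrees.
Root 25: left subtree has 10 nodes {1, 15, 12, 18, 36, 34, 17, 31, 38, 10}, right has 1 {28}.
  Root 17: left subtree has 6 nodes {1, 15, 12, 18, 36, 34}, right has 3 {31, 38, 10}.
    Root 36: left subtree has 4 nodes {1, 15, 12, 18}, right has 1 {34}.
      Root 18: left subtree has 3 nodes {1, 15, 12}, right has 0 { }.
        Root 1: left subtree has 0 nodes { }, right has 2 {15, 12}.
          Root 15: left subtree has 0 nodes { }, right has 1 {12}.
    Root 10: left subtree has 2 nodes {31, 38}, right has 0 { }.
      Root 31: left subtree has 0 nodes { }, right has 1 {38}.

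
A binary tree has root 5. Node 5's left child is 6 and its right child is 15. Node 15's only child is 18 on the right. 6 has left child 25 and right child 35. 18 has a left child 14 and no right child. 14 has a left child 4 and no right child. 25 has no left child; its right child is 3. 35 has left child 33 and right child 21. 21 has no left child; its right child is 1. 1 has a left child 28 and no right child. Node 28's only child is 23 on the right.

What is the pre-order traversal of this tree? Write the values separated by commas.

Pre-order visits the node, then its left subtree, then its right subtree.
Visit 5.
At 5: go left to 6.
  Visit 6.
  At 6: go left to 25.
    Visit 25.
    At 25: no left child.
    At 25: go right to 3.
      3 is a leaf — visit 3.
  At 6: go right to 35.
    Visit 35.
    At 35: go left to 33.
      33 is a leaf — visit 33.
    At 35: go right to 21.
      Visit 21.
      At 21: no left child.
      At 21: go right to 1.
        Visit 1.
        At 1: go left to 28.
          Visit 28.
          At 28: no left child.
          At 28: go right to 23.
            23 is a leaf — visit 23.
        At 1: no right child.
At 5: go right to 15.
  Visit 15.
  At 15: no left child.
  At 15: go right to 18.
    Visit 18.
    At 18: go left to 14.
      Visit 14.
      At 14: go left to 4.
        4 is a leaf — visit 4.
      At 14: no right child.
    At 18: no right child.

5, 6, 25, 3, 35, 33, 21, 1, 28, 23, 15, 18, 14, 4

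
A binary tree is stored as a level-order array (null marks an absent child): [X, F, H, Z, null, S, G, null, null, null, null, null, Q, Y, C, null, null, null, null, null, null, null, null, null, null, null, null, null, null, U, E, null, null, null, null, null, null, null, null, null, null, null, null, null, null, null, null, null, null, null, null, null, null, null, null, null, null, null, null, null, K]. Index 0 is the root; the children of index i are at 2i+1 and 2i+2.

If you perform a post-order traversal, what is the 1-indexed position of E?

Post-order visits the left subtree, then the right subtree, then the node.
At X: go left to F.
  At F: go left to Z.
    Z is a leaf — visit Z.
  At F: no right child.
  Visit F.
At X: go right to H.
  At H: go left to S.
    At S: no left child.
    At S: go right to Q.
      Q is a leaf — visit Q.
    Visit S.
  At H: go right to G.
    At G: go left to Y.
      Y is a leaf — visit Y.
    At G: go right to C.
      At C: go left to U.
        At U: no left child.
        At U: go right to K.
          K is a leaf — visit K.
        Visit U.
      At C: go right to E.
        E is a leaf — visit E.
      Visit C.
    Visit G.
  Visit H.
Visit X.
Full post-order sequence: Z, F, Q, S, Y, K, U, E, C, G, H, X.

8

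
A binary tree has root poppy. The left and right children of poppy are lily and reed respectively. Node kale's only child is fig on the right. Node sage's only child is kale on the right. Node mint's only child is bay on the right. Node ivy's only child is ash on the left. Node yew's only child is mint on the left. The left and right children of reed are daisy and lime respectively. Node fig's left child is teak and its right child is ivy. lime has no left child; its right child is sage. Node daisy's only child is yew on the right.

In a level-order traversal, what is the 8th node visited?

mint

Level-order visits nodes level by level from the root, left to right within each level.
Level 0: poppy
Level 1: lily, reed
Level 2: daisy, lime
Level 3: yew, sage
Level 4: mint, kale
Level 5: bay, fig
Level 6: teak, ivy
Level 7: ash
Full level-order sequence: poppy, lily, reed, daisy, lime, yew, sage, mint, kale, bay, fig, teak, ivy, ash.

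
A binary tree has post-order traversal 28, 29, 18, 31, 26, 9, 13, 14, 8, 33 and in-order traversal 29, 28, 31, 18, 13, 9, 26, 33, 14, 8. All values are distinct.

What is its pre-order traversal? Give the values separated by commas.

The last element of post-order is the root; it splits in-order into left and right subtrees.
Root 33: left subtree has 7 nodes {29, 28, 31, 18, 13, 9, 26}, right has 2 {14, 8}.
  Root 13: left subtree has 4 nodes {29, 28, 31, 18}, right has 2 {9, 26}.
    Root 31: left subtree has 2 nodes {29, 28}, right has 1 {18}.
      Root 29: left subtree has 0 nodes { }, right has 1 {28}.
    Root 9: left subtree has 0 nodes { }, right has 1 {26}.
  Root 8: left subtree has 1 node {14}, right has 0 { }.

33, 13, 31, 29, 28, 18, 9, 26, 8, 14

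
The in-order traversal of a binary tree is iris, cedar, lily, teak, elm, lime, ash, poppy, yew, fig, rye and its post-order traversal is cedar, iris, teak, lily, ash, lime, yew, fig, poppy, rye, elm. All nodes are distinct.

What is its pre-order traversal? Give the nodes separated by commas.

The last element of post-order is the root; it splits in-order into left and right subtrees.
Root elm: left subtree has 4 nodes {iris, cedar, lily, teak}, right has 6 {lime, ash, poppy, yew, fig, rye}.
  Root lily: left subtree has 2 nodes {iris, cedar}, right has 1 {teak}.
    Root iris: left subtree has 0 nodes { }, right has 1 {cedar}.
  Root rye: left subtree has 5 nodes {lime, ash, poppy, yew, fig}, right has 0 { }.
    Root poppy: left subtree has 2 nodes {lime, ash}, right has 2 {yew, fig}.
      Root lime: left subtree has 0 nodes { }, right has 1 {ash}.
      Root fig: left subtree has 1 node {yew}, right has 0 { }.

elm, lily, iris, cedar, teak, rye, poppy, lime, ash, fig, yew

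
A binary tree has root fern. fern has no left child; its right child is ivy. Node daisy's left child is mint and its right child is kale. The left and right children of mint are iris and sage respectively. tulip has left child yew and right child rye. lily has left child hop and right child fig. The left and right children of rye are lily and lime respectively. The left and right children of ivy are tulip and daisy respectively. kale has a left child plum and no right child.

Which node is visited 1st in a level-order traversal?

Level-order visits nodes level by level from the root, left to right within each level.
Level 0: fern
Level 1: ivy
Level 2: tulip, daisy
Level 3: yew, rye, mint, kale
Level 4: lily, lime, iris, sage, plum
Level 5: hop, fig
Full level-order sequence: fern, ivy, tulip, daisy, yew, rye, mint, kale, lily, lime, iris, sage, plum, hop, fig.

fern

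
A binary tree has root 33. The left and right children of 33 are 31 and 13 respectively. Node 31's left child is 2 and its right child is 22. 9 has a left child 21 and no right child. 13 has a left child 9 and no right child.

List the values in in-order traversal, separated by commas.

In-order visits the left subtree, then the node, then the right subtree.
At 33: go left to 31.
  At 31: go left to 2.
    2 is a leaf — visit 2.
  Visit 31.
  At 31: go right to 22.
    22 is a leaf — visit 22.
Visit 33.
At 33: go right to 13.
  At 13: go left to 9.
    At 9: go left to 21.
      21 is a leaf — visit 21.
    Visit 9.
    At 9: no right child.
  Visit 13.
  At 13: no right child.

2, 31, 22, 33, 21, 9, 13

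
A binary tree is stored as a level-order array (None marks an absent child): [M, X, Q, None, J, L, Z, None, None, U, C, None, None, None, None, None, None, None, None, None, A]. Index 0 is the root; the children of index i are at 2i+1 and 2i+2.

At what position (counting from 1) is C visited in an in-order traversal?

5

In-order visits the left subtree, then the node, then the right subtree.
At M: go left to X.
  At X: no left child.
  Visit X.
  At X: go right to J.
    At J: go left to U.
      At U: no left child.
      Visit U.
      At U: go right to A.
        A is a leaf — visit A.
    Visit J.
    At J: go right to C.
      C is a leaf — visit C.
Visit M.
At M: go right to Q.
  At Q: go left to L.
    L is a leaf — visit L.
  Visit Q.
  At Q: go right to Z.
    Z is a leaf — visit Z.
Full in-order sequence: X, U, A, J, C, M, L, Q, Z.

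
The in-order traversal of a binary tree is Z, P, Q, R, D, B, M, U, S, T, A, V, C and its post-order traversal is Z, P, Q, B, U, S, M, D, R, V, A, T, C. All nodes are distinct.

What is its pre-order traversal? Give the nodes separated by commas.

The last element of post-order is the root; it splits in-order into left and right subtrees.
Root C: left subtree has 12 nodes {Z, P, Q, R, D, B, M, U, S, T, A, V}, right has 0 { }.
  Root T: left subtree has 9 nodes {Z, P, Q, R, D, B, M, U, S}, right has 2 {A, V}.
    Root R: left subtree has 3 nodes {Z, P, Q}, right has 5 {D, B, M, U, S}.
      Root Q: left subtree has 2 nodes {Z, P}, right has 0 { }.
        Root P: left subtree has 1 node {Z}, right has 0 { }.
      Root D: left subtree has 0 nodes { }, right has 4 {B, M, U, S}.
        Root M: left subtree has 1 node {B}, right has 2 {U, S}.
          Root S: left subtree has 1 node {U}, right has 0 { }.
    Root A: left subtree has 0 nodes { }, right has 1 {V}.

C, T, R, Q, P, Z, D, M, B, S, U, A, V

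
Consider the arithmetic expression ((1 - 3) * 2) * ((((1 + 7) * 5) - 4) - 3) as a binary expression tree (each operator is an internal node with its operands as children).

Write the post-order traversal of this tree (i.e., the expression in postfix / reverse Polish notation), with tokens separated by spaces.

1 3 - 2 * 1 7 + 5 * 4 - 3 - *

Post-order on an expression tree gives postfix notation: for each operator, emit left operand, right operand, then the operator.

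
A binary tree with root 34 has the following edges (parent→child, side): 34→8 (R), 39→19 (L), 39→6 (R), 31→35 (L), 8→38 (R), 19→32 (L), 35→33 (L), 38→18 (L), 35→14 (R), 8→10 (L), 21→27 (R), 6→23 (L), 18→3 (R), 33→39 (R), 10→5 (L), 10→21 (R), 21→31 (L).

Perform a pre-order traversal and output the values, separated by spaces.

34 8 10 5 21 31 35 33 39 19 32 6 23 14 27 38 18 3

Pre-order visits the node, then its left subtree, then its right subtree.
Visit 34.
At 34: no left child.
At 34: go right to 8.
  Visit 8.
  At 8: go left to 10.
    Visit 10.
    At 10: go left to 5.
      5 is a leaf — visit 5.
    At 10: go right to 21.
      Visit 21.
      At 21: go left to 31.
        Visit 31.
        At 31: go left to 35.
          Visit 35.
          At 35: go left to 33.
            Visit 33.
            At 33: no left child.
            At 33: go right to 39.
              Visit 39.
              At 39: go left to 19.
                Visit 19.
                At 19: go left to 32.
                  32 is a leaf — visit 32.
                At 19: no right child.
              At 39: go right to 6.
                Visit 6.
                At 6: go left to 23.
                  23 is a leaf — visit 23.
                At 6: no right child.
          At 35: go right to 14.
            14 is a leaf — visit 14.
        At 31: no right child.
      At 21: go right to 27.
        27 is a leaf — visit 27.
  At 8: go right to 38.
    Visit 38.
    At 38: go left to 18.
      Visit 18.
      At 18: no left child.
      At 18: go right to 3.
        3 is a leaf — visit 3.
    At 38: no right child.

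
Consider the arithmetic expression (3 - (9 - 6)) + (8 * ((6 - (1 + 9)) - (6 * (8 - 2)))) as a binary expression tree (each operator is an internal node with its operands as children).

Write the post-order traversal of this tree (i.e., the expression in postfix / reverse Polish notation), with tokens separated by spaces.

Post-order on an expression tree gives postfix notation: for each operator, emit left operand, right operand, then the operator.

3 9 6 - - 8 6 1 9 + - 6 8 2 - * - * +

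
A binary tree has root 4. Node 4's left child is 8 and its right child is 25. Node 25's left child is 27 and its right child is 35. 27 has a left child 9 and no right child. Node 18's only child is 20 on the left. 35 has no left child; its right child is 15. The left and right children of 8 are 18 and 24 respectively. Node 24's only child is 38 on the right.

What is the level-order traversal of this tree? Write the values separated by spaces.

4 8 25 18 24 27 35 20 38 9 15

Level-order visits nodes level by level from the root, left to right within each level.
Level 0: 4
Level 1: 8, 25
Level 2: 18, 24, 27, 35
Level 3: 20, 38, 9, 15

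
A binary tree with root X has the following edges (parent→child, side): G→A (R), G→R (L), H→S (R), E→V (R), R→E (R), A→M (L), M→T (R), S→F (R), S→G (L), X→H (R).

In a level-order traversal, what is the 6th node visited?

R

Level-order visits nodes level by level from the root, left to right within each level.
Level 0: X
Level 1: H
Level 2: S
Level 3: G, F
Level 4: R, A
Level 5: E, M
Level 6: V, T
Full level-order sequence: X, H, S, G, F, R, A, E, M, V, T.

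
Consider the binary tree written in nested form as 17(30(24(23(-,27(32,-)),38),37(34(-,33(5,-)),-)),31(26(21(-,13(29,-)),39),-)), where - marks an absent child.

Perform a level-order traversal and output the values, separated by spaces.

17 30 31 24 37 26 23 38 34 21 39 27 33 13 32 5 29

Level-order visits nodes level by level from the root, left to right within each level.
Level 0: 17
Level 1: 30, 31
Level 2: 24, 37, 26
Level 3: 23, 38, 34, 21, 39
Level 4: 27, 33, 13
Level 5: 32, 5, 29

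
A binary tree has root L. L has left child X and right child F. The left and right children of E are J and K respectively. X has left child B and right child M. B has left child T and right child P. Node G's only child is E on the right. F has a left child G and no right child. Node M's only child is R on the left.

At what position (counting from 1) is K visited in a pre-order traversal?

12

Pre-order visits the node, then its left subtree, then its right subtree.
Visit L.
At L: go left to X.
  Visit X.
  At X: go left to B.
    Visit B.
    At B: go left to T.
      T is a leaf — visit T.
    At B: go right to P.
      P is a leaf — visit P.
  At X: go right to M.
    Visit M.
    At M: go left to R.
      R is a leaf — visit R.
    At M: no right child.
At L: go right to F.
  Visit F.
  At F: go left to G.
    Visit G.
    At G: no left child.
    At G: go right to E.
      Visit E.
      At E: go left to J.
        J is a leaf — visit J.
      At E: go right to K.
        K is a leaf — visit K.
  At F: no right child.
Full pre-order sequence: L, X, B, T, P, M, R, F, G, E, J, K.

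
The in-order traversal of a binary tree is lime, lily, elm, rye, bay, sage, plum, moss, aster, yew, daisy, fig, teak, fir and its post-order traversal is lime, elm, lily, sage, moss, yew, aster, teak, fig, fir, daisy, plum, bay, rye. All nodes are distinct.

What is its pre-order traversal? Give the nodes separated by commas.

rye, lily, lime, elm, bay, plum, sage, daisy, aster, moss, yew, fir, fig, teak

The last element of post-order is the root; it splits in-order into left and right subtrees.
Root rye: left subtree has 3 nodes {lime, lily, elm}, right has 10 {bay, sage, plum, moss, aster, yew, daisy, fig, teak, fir}.
  Root lily: left subtree has 1 node {lime}, right has 1 {elm}.
  Root bay: left subtree has 0 nodes { }, right has 9 {sage, plum, moss, aster, yew, daisy, fig, teak, fir}.
    Root plum: left subtree has 1 node {sage}, right has 7 {moss, aster, yew, daisy, fig, teak, fir}.
      Root daisy: left subtree has 3 nodes {moss, aster, yew}, right has 3 {fig, teak, fir}.
        Root aster: left subtree has 1 node {moss}, right has 1 {yew}.
        Root fir: left subtree has 2 nodes {fig, teak}, right has 0 { }.
          Root fig: left subtree has 0 nodes { }, right has 1 {teak}.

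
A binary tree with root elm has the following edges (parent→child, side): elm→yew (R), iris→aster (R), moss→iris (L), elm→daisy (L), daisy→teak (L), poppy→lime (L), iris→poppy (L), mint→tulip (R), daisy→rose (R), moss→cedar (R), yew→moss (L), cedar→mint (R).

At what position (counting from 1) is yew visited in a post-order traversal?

Post-order visits the left subtree, then the right subtree, then the node.
At elm: go left to daisy.
  At daisy: go left to teak.
    teak is a leaf — visit teak.
  At daisy: go right to rose.
    rose is a leaf — visit rose.
  Visit daisy.
At elm: go right to yew.
  At yew: go left to moss.
    At moss: go left to iris.
      At iris: go left to poppy.
        At poppy: go left to lime.
          lime is a leaf — visit lime.
        At poppy: no right child.
        Visit poppy.
      At iris: go right to aster.
        aster is a leaf — visit aster.
      Visit iris.
    At moss: go right to cedar.
      At cedar: no left child.
      At cedar: go right to mint.
        At mint: no left child.
        At mint: go right to tulip.
          tulip is a leaf — visit tulip.
        Visit mint.
      Visit cedar.
    Visit moss.
  At yew: no right child.
  Visit yew.
Visit elm.
Full post-order sequence: teak, rose, daisy, lime, poppy, aster, iris, tulip, mint, cedar, moss, yew, elm.

12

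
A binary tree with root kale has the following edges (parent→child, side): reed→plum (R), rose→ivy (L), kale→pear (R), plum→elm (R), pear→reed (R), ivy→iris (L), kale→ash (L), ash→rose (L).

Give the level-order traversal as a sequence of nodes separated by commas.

Level-order visits nodes level by level from the root, left to right within each level.
Level 0: kale
Level 1: ash, pear
Level 2: rose, reed
Level 3: ivy, plum
Level 4: iris, elm

kale, ash, pear, rose, reed, ivy, plum, iris, elm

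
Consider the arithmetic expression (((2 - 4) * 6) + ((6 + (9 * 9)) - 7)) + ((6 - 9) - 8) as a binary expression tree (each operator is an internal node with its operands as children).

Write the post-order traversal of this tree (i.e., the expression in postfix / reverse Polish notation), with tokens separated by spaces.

Post-order on an expression tree gives postfix notation: for each operator, emit left operand, right operand, then the operator.

2 4 - 6 * 6 9 9 * + 7 - + 6 9 - 8 - +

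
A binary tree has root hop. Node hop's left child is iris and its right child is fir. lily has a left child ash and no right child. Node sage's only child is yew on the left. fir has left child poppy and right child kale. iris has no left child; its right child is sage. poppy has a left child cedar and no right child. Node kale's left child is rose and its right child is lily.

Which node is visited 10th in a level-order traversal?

lily

Level-order visits nodes level by level from the root, left to right within each level.
Level 0: hop
Level 1: iris, fir
Level 2: sage, poppy, kale
Level 3: yew, cedar, rose, lily
Level 4: ash
Full level-order sequence: hop, iris, fir, sage, poppy, kale, yew, cedar, rose, lily, ash.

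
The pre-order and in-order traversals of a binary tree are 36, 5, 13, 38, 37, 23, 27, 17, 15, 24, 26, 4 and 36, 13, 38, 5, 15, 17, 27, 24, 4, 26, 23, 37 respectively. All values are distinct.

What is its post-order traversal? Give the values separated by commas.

38, 13, 15, 17, 4, 26, 24, 27, 23, 37, 5, 36

The first element of pre-order is the root; it splits in-order into left and right subtrees.
Root 36: left subtree has 0 nodes { }, right has 11 {13, 38, 5, 15, 17, 27, 24, 4, 26, 23, 37}.
  Root 5: left subtree has 2 nodes {13, 38}, right has 8 {15, 17, 27, 24, 4, 26, 23, 37}.
    Root 13: left subtree has 0 nodes { }, right has 1 {38}.
    Root 37: left subtree has 7 nodes {15, 17, 27, 24, 4, 26, 23}, right has 0 { }.
      Root 23: left subtree has 6 nodes {15, 17, 27, 24, 4, 26}, right has 0 { }.
        Root 27: left subtree has 2 nodes {15, 17}, right has 3 {24, 4, 26}.
          Root 17: left subtree has 1 node {15}, right has 0 { }.
          Root 24: left subtree has 0 nodes { }, right has 2 {4, 26}.
            Root 26: left subtree has 1 node {4}, right has 0 { }.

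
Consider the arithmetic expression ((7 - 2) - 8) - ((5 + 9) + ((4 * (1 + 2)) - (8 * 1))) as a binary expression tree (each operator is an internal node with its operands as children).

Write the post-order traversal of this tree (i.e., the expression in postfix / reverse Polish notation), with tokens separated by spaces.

Post-order on an expression tree gives postfix notation: for each operator, emit left operand, right operand, then the operator.

7 2 - 8 - 5 9 + 4 1 2 + * 8 1 * - + -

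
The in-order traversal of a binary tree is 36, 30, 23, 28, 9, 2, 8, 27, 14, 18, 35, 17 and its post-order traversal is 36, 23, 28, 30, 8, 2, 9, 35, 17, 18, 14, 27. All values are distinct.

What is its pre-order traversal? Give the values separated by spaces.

27 9 30 36 28 23 2 8 14 18 17 35

The last element of post-order is the root; it splits in-order into left and right subtrees.
Root 27: left subtree has 7 nodes {36, 30, 23, 28, 9, 2, 8}, right has 4 {14, 18, 35, 17}.
  Root 9: left subtree has 4 nodes {36, 30, 23, 28}, right has 2 {2, 8}.
    Root 30: left subtree has 1 node {36}, right has 2 {23, 28}.
      Root 28: left subtree has 1 node {23}, right has 0 { }.
    Root 2: left subtree has 0 nodes { }, right has 1 {8}.
  Root 14: left subtree has 0 nodes { }, right has 3 {18, 35, 17}.
    Root 18: left subtree has 0 nodes { }, right has 2 {35, 17}.
      Root 17: left subtree has 1 node {35}, right has 0 { }.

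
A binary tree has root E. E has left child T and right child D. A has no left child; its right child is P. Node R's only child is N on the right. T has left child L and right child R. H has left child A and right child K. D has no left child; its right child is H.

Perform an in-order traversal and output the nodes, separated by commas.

L, T, R, N, E, D, A, P, H, K

In-order visits the left subtree, then the node, then the right subtree.
At E: go left to T.
  At T: go left to L.
    L is a leaf — visit L.
  Visit T.
  At T: go right to R.
    At R: no left child.
    Visit R.
    At R: go right to N.
      N is a leaf — visit N.
Visit E.
At E: go right to D.
  At D: no left child.
  Visit D.
  At D: go right to H.
    At H: go left to A.
      At A: no left child.
      Visit A.
      At A: go right to P.
        P is a leaf — visit P.
    Visit H.
    At H: go right to K.
      K is a leaf — visit K.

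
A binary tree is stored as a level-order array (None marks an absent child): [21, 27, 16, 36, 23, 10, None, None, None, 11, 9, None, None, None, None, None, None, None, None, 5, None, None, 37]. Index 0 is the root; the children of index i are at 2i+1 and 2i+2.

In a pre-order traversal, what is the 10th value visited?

Pre-order visits the node, then its left subtree, then its right subtree.
Visit 21.
At 21: go left to 27.
  Visit 27.
  At 27: go left to 36.
    36 is a leaf — visit 36.
  At 27: go right to 23.
    Visit 23.
    At 23: go left to 11.
      Visit 11.
      At 11: go left to 5.
        5 is a leaf — visit 5.
      At 11: no right child.
    At 23: go right to 9.
      Visit 9.
      At 9: no left child.
      At 9: go right to 37.
        37 is a leaf — visit 37.
At 21: go right to 16.
  Visit 16.
  At 16: go left to 10.
    10 is a leaf — visit 10.
  At 16: no right child.
Full pre-order sequence: 21, 27, 36, 23, 11, 5, 9, 37, 16, 10.

10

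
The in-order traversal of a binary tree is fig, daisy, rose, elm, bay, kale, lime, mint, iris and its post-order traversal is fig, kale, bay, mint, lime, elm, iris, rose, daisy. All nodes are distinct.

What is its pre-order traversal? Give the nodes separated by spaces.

The last element of post-order is the root; it splits in-order into left and right subtrees.
Root daisy: left subtree has 1 node {fig}, right has 7 {rose, elm, bay, kale, lime, mint, iris}.
  Root rose: left subtree has 0 nodes { }, right has 6 {elm, bay, kale, lime, mint, iris}.
    Root iris: left subtree has 5 nodes {elm, bay, kale, lime, mint}, right has 0 { }.
      Root elm: left subtree has 0 nodes { }, right has 4 {bay, kale, lime, mint}.
        Root lime: left subtree has 2 nodes {bay, kale}, right has 1 {mint}.
          Root bay: left subtree has 0 nodes { }, right has 1 {kale}.

daisy fig rose iris elm lime bay kale mint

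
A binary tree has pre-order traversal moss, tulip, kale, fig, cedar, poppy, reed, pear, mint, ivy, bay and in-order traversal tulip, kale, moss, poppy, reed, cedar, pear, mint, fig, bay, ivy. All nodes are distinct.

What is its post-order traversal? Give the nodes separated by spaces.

kale tulip reed poppy mint pear cedar bay ivy fig moss

The first element of pre-order is the root; it splits in-order into left and right subtrees.
Root moss: left subtree has 2 nodes {tulip, kale}, right has 8 {poppy, reed, cedar, pear, mint, fig, bay, ivy}.
  Root tulip: left subtree has 0 nodes { }, right has 1 {kale}.
  Root fig: left subtree has 5 nodes {poppy, reed, cedar, pear, mint}, right has 2 {bay, ivy}.
    Root cedar: left subtree has 2 nodes {poppy, reed}, right has 2 {pear, mint}.
      Root poppy: left subtree has 0 nodes { }, right has 1 {reed}.
      Root pear: left subtree has 0 nodes { }, right has 1 {mint}.
    Root ivy: left subtree has 1 node {bay}, right has 0 { }.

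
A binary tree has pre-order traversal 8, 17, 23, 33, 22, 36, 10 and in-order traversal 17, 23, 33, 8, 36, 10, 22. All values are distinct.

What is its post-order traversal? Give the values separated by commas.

33, 23, 17, 10, 36, 22, 8

The first element of pre-order is the root; it splits in-order into left and right subtrees.
Root 8: left subtree has 3 nodes {17, 23, 33}, right has 3 {36, 10, 22}.
  Root 17: left subtree has 0 nodes { }, right has 2 {23, 33}.
    Root 23: left subtree has 0 nodes { }, right has 1 {33}.
  Root 22: left subtree has 2 nodes {36, 10}, right has 0 { }.
    Root 36: left subtree has 0 nodes { }, right has 1 {10}.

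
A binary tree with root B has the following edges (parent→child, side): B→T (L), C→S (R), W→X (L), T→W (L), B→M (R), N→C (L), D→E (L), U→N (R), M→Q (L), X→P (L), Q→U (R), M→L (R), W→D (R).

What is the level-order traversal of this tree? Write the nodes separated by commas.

B, T, M, W, Q, L, X, D, U, P, E, N, C, S

Level-order visits nodes level by level from the root, left to right within each level.
Level 0: B
Level 1: T, M
Level 2: W, Q, L
Level 3: X, D, U
Level 4: P, E, N
Level 5: C
Level 6: S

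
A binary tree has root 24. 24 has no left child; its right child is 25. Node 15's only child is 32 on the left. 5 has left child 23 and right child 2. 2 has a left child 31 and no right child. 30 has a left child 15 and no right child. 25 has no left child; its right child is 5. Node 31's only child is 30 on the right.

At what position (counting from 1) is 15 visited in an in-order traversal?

7

In-order visits the left subtree, then the node, then the right subtree.
At 24: no left child.
Visit 24.
At 24: go right to 25.
  At 25: no left child.
  Visit 25.
  At 25: go right to 5.
    At 5: go left to 23.
      23 is a leaf — visit 23.
    Visit 5.
    At 5: go right to 2.
      At 2: go left to 31.
        At 31: no left child.
        Visit 31.
        At 31: go right to 30.
          At 30: go left to 15.
            At 15: go left to 32.
              32 is a leaf — visit 32.
            Visit 15.
            At 15: no right child.
          Visit 30.
          At 30: no right child.
      Visit 2.
      At 2: no right child.
Full in-order sequence: 24, 25, 23, 5, 31, 32, 15, 30, 2.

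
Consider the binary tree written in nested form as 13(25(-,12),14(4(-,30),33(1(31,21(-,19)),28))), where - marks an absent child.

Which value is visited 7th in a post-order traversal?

Post-order visits the left subtree, then the right subtree, then the node.
At 13: go left to 25.
  At 25: no left child.
  At 25: go right to 12.
    12 is a leaf — visit 12.
  Visit 25.
At 13: go right to 14.
  At 14: go left to 4.
    At 4: no left child.
    At 4: go right to 30.
      30 is a leaf — visit 30.
    Visit 4.
  At 14: go right to 33.
    At 33: go left to 1.
      At 1: go left to 31.
        31 is a leaf — visit 31.
      At 1: go right to 21.
        At 21: no left child.
        At 21: go right to 19.
          19 is a leaf — visit 19.
        Visit 21.
      Visit 1.
    At 33: go right to 28.
      28 is a leaf — visit 28.
    Visit 33.
  Visit 14.
Visit 13.
Full post-order sequence: 12, 25, 30, 4, 31, 19, 21, 1, 28, 33, 14, 13.

21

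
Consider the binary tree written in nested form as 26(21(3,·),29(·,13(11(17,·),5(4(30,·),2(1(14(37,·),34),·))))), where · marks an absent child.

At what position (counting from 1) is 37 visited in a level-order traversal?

15

Level-order visits nodes level by level from the root, left to right within each level.
Level 0: 26
Level 1: 21, 29
Level 2: 3, 13
Level 3: 11, 5
Level 4: 17, 4, 2
Level 5: 30, 1
Level 6: 14, 34
Level 7: 37
Full level-order sequence: 26, 21, 29, 3, 13, 11, 5, 17, 4, 2, 30, 1, 14, 34, 37.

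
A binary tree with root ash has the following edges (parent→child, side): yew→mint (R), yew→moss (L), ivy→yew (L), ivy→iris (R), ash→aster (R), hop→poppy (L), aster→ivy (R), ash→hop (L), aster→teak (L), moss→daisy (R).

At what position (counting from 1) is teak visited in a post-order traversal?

3

Post-order visits the left subtree, then the right subtree, then the node.
At ash: go left to hop.
  At hop: go left to poppy.
    poppy is a leaf — visit poppy.
  At hop: no right child.
  Visit hop.
At ash: go right to aster.
  At aster: go left to teak.
    teak is a leaf — visit teak.
  At aster: go right to ivy.
    At ivy: go left to yew.
      At yew: go left to moss.
        At moss: no left child.
        At moss: go right to daisy.
          daisy is a leaf — visit daisy.
        Visit moss.
      At yew: go right to mint.
        mint is a leaf — visit mint.
      Visit yew.
    At ivy: go right to iris.
      iris is a leaf — visit iris.
    Visit ivy.
  Visit aster.
Visit ash.
Full post-order sequence: poppy, hop, teak, daisy, moss, mint, yew, iris, ivy, aster, ash.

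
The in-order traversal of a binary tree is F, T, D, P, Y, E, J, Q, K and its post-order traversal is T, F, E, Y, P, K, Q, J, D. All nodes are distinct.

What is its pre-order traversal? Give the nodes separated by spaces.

The last element of post-order is the root; it splits in-order into left and right subtrees.
Root D: left subtree has 2 nodes {F, T}, right has 6 {P, Y, E, J, Q, K}.
  Root F: left subtree has 0 nodes { }, right has 1 {T}.
  Root J: left subtree has 3 nodes {P, Y, E}, right has 2 {Q, K}.
    Root P: left subtree has 0 nodes { }, right has 2 {Y, E}.
      Root Y: left subtree has 0 nodes { }, right has 1 {E}.
    Root Q: left subtree has 0 nodes { }, right has 1 {K}.

D F T J P Y E Q K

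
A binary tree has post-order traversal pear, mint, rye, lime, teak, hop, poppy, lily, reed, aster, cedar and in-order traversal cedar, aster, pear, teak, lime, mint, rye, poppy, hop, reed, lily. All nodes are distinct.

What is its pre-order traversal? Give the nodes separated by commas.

The last element of post-order is the root; it splits in-order into left and right subtrees.
Root cedar: left subtree has 0 nodes { }, right has 10 {aster, pear, teak, lime, mint, rye, poppy, hop, reed, lily}.
  Root aster: left subtree has 0 nodes { }, right has 9 {pear, teak, lime, mint, rye, poppy, hop, reed, lily}.
    Root reed: left subtree has 7 nodes {pear, teak, lime, mint, rye, poppy, hop}, right has 1 {lily}.
      Root poppy: left subtree has 5 nodes {pear, teak, lime, mint, rye}, right has 1 {hop}.
        Root teak: left subtree has 1 node {pear}, right has 3 {lime, mint, rye}.
          Root lime: left subtree has 0 nodes { }, right has 2 {mint, rye}.
            Root rye: left subtree has 1 node {mint}, right has 0 { }.

cedar, aster, reed, poppy, teak, pear, lime, rye, mint, hop, lily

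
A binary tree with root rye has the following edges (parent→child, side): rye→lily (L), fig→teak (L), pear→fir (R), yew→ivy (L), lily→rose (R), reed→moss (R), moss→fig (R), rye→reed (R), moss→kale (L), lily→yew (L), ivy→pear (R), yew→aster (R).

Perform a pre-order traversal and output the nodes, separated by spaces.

Pre-order visits the node, then its left subtree, then its right subtree.
Visit rye.
At rye: go left to lily.
  Visit lily.
  At lily: go left to yew.
    Visit yew.
    At yew: go left to ivy.
      Visit ivy.
      At ivy: no left child.
      At ivy: go right to pear.
        Visit pear.
        At pear: no left child.
        At pear: go right to fir.
          fir is a leaf — visit fir.
    At yew: go right to aster.
      aster is a leaf — visit aster.
  At lily: go right to rose.
    rose is a leaf — visit rose.
At rye: go right to reed.
  Visit reed.
  At reed: no left child.
  At reed: go right to moss.
    Visit moss.
    At moss: go left to kale.
      kale is a leaf — visit kale.
    At moss: go right to fig.
      Visit fig.
      At fig: go left to teak.
        teak is a leaf — visit teak.
      At fig: no right child.

rye lily yew ivy pear fir aster rose reed moss kale fig teak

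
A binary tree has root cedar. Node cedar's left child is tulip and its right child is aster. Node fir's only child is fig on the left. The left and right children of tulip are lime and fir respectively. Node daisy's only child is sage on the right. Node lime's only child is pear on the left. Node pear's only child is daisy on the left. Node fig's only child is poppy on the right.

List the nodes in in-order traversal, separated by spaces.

In-order visits the left subtree, then the node, then the right subtree.
At cedar: go left to tulip.
  At tulip: go left to lime.
    At lime: go left to pear.
      At pear: go left to daisy.
        At daisy: no left child.
        Visit daisy.
        At daisy: go right to sage.
          sage is a leaf — visit sage.
      Visit pear.
      At pear: no right child.
    Visit lime.
    At lime: no right child.
  Visit tulip.
  At tulip: go right to fir.
    At fir: go left to fig.
      At fig: no left child.
      Visit fig.
      At fig: go right to poppy.
        poppy is a leaf — visit poppy.
    Visit fir.
    At fir: no right child.
Visit cedar.
At cedar: go right to aster.
  aster is a leaf — visit aster.

daisy sage pear lime tulip fig poppy fir cedar aster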